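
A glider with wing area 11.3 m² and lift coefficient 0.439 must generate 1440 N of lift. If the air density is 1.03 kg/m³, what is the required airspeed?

L = ½ρv²S·CL ⇒ v = √(2L/(ρ·S·CL))
v = √(2 × 1440 / (1.03 × 11.3 × 0.439)) = √563.7 = 23.7 m/s

v = 23.7 m/s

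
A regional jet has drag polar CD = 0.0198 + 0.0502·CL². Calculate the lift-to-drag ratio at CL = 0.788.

CD = 0.0198 + 0.0502 × 0.788² = 0.05097
L/D = CL/CD = 0.788 / 0.05097 = 15.5

L/D = 15.5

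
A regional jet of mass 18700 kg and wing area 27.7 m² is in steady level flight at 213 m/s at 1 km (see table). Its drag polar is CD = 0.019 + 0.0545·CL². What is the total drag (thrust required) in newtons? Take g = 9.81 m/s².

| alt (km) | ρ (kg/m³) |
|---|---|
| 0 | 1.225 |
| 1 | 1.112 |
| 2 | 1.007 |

D = 15900 N

At 1 km, from the table: ρ = 1.112 kg/m³.
In steady level flight, lift balances weight: W = mg = 18700 × 9.81 = 1.8345×10^5 N.
Dynamic pressure q = 0.5 × 1.112 × 213² = 25230 Pa.
CL = W/(q·S) = 1.8345×10^5 / (25230 × 27.7) = 0.2625.
CD = 0.019 + 0.0545 × 0.2625² = 0.02276.
D = q·S·CD = 25230 × 27.7 × 0.02276 = 15900 N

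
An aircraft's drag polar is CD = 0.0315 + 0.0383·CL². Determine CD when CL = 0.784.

CD = 0.0315 + 0.0383 × 0.784² = 0.0315 + 0.02354 = 0.055

CD = 0.055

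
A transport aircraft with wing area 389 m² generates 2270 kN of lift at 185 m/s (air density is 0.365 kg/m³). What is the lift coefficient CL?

CL = 0.934

From L = ½ρv²S·CL, rearranging gives CL = 2L/(ρv²S).
CL = 2 × 2.27×10^6 / (0.365 × 185² × 389) = 0.934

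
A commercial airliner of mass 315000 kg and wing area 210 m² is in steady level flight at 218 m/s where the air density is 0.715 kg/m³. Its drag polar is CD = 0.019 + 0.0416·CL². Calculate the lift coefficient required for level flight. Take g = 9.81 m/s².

CL = 0.866

Level flight ⇒ L = W = m·g = 315000 × 9.81 = 3.0902×10^6 N.
Dynamic pressure q = 0.5 × 0.715 × 218² = 16990 Pa.
Required CL = L/(qS) = 3.0902×10^6/(16990·210) = 0.8661.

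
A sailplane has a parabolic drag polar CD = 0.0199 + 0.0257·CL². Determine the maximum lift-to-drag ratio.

(L/D)max = 22.1

For CD = CD0 + K·CL², (L/D)max occurs at CL* = √(CD0/K) and equals 1/(2√(K·CD0)).
(L/D)max = 1/(2√(0.0257 × 0.0199)) = 1/(2 × 0.02261) = 22.1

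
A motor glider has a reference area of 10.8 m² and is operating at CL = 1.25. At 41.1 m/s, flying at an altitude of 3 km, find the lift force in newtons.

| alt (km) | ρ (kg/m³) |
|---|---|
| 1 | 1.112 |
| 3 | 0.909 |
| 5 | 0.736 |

L = 10400 N

At 3 km, from the table: ρ = 0.909 kg/m³.
L = ½ρv²S·CL = ½ × 0.909 × 41.1² × 10.8 × 1.25 = 10400 N ≈ 10.4 kN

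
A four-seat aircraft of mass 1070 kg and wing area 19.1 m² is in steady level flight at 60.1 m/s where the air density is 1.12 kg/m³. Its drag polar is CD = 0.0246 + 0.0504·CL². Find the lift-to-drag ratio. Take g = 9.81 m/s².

Level flight ⇒ L = W = m·g = 1070 × 9.81 = 10497 N.
Dynamic pressure q = 0.5 × 1.12 × 60.1² = 2023 Pa.
CL = W/(q·S) = 10497 / (2023 × 19.1) = 0.2717.
CD = 0.0246 + 0.0504 × 0.2717² = 0.02832.
L/D = CL/CD = 0.2717 / 0.02832 = 9.59

L/D = 9.59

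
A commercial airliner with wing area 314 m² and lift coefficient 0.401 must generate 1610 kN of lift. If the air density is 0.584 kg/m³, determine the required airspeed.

v = 209 m/s

L = ½ρv²S·CL ⇒ v = √(2L/(ρ·S·CL))
v = √(2 × 1.61×10^6 / (0.584 × 314 × 0.401)) = √43790 = 209 m/s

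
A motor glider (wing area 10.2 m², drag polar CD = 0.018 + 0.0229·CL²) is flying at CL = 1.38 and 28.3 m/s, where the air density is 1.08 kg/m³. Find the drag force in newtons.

D = 272 N

CD = 0.018 + 0.0229 × 1.38² = 0.06161
D = ½ρv²S·CD = ½ × 1.08 × 28.3² × 10.2 × 0.06161 = 272 N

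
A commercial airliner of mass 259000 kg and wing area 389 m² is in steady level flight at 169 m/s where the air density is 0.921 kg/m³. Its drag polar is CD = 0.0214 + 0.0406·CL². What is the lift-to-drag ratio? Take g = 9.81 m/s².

Weight W = mg = 259000 × 9.81 = 2.5408×10^6 N; in level flight L = W.
q = ½ρv² = ½ × 0.921 × 169² = 13150 Pa.
CL = W/(q·S) = 2.5408×10^6 / (13150 × 389) = 0.4966.
CD = 0.0214 + 0.0406 × 0.4966² = 0.03141.
L/D = CL/CD = 0.4966 / 0.03141 = 15.8

L/D = 15.8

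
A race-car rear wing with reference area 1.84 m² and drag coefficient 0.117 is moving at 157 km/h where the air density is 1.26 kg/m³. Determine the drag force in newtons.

D = 258 N

Convert speed: v = 157 km/h ÷ 3.6 = 43.61 m/s.
D = ½ρv²S·CD = ½ × 1.26 × 43.61² × 1.84 × 0.117 = 258 N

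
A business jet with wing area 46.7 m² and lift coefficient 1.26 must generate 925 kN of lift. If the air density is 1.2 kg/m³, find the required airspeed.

v = 162 m/s

L = ½ρv²S·CL ⇒ v = √(2L/(ρ·S·CL))
v = √(2 × 9.25×10^5 / (1.2 × 46.7 × 1.26)) = √26200 = 162 m/s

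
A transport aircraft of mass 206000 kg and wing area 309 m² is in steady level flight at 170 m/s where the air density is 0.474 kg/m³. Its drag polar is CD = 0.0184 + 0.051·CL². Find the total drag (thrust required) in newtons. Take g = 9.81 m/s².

D = 1.37×10^5 N

Weight W = mg = 206000 × 9.81 = 2.0209×10^6 N; in level flight L = W.
Dynamic pressure q = 0.5 × 0.474 × 170² = 6849 Pa.
Required CL = L/(qS) = 2.0209×10^6/(6849·309) = 0.9548.
CD = 0.0184 + 0.051 × 0.9548² = 0.0649.
D = q·S·CD = 6849 × 309 × 0.0649 = 1.374×10^5 N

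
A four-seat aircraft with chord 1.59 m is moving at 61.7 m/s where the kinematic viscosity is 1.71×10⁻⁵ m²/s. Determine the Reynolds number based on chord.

Re = 5.74×10^6

Re = v·c/ν = 61.7 × 1.59 / (1.71×10⁻⁵) = 5.74×10^6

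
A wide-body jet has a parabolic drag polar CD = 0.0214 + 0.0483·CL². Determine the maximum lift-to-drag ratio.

(L/D)max = 15.6

For CD = CD0 + K·CL², (L/D)max occurs at CL* = √(CD0/K) and equals 1/(2√(K·CD0)).
(L/D)max = 1/(2√(0.0483 × 0.0214)) = 1/(2 × 0.03215) = 15.6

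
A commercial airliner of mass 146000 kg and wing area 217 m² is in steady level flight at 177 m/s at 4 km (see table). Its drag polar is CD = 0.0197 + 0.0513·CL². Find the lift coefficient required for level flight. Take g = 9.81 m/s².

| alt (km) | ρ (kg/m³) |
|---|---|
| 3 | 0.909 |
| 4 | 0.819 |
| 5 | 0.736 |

CL = 0.514

At 4 km, from the table: ρ = 0.819 kg/m³.
Level flight ⇒ L = W = m·g = 146000 × 9.81 = 1.4323×10^6 N.
Dynamic pressure q = 0.5 × 0.819 × 177² = 12830 Pa.
CL = 2W/(ρv²S) = 2×1.4323×10^6/(0.819×177²×217) = 0.5145.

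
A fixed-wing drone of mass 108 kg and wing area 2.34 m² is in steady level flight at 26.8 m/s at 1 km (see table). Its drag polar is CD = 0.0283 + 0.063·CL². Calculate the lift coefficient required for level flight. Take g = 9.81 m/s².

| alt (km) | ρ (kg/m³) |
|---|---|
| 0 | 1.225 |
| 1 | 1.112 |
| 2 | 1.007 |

At 1 km, from the table: ρ = 1.112 kg/m³.
Level flight ⇒ L = W = m·g = 108 × 9.81 = 1059.5 N.
q = ½ρv² = ½ × 1.112 × 26.8² = 399.3 Pa.
CL = W/(q·S) = 1059.5 / (399.3 × 2.34) = 1.134.

CL = 1.13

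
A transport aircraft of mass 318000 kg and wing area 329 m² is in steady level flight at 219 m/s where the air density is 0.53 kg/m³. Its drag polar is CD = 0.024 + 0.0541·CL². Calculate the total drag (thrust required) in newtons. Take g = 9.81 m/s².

D = 2.26×10^5 N

In steady level flight, lift balances weight: W = mg = 318000 × 9.81 = 3.1196×10^6 N.
Dynamic pressure q = 0.5 × 0.53 × 219² = 12710 Pa.
CL = W/(q·S) = 3.1196×10^6 / (12710 × 329) = 0.746.
CD = 0.024 + 0.0541 × 0.746² = 0.05411.
D = q·S·CD = 12710 × 329 × 0.05411 = 2.263×10^5 N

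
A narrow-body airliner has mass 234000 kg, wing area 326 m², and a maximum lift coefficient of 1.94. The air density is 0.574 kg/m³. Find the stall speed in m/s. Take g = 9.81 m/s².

Stall occurs when L = W at CL,max. W = mg = 234000 × 9.81 = 2.296×10^6 N.
V_stall = √(2W/(ρ·S·CL,max)) = √(2 × 2.296×10^6 / (0.574 × 326 × 1.94))
V_stall = √12650 = 112 m/s

V_stall = 112 m/s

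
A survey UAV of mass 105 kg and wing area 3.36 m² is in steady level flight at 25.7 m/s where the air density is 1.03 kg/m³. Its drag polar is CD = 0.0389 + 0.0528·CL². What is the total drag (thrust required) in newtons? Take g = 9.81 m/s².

D = 93.5 N

In steady level flight, lift balances weight: W = mg = 105 × 9.81 = 1030 N.
Dynamic pressure q = 0.5 × 1.03 × 25.7² = 340.2 Pa.
Required CL = L/(qS) = 1030/(340.2·3.36) = 0.9013.
CD = 0.0389 + 0.0528 × 0.9013² = 0.08179.
D = q·S·CD = 340.2 × 3.36 × 0.08179 = 93.48 N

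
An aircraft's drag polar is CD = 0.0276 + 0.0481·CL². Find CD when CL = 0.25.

CD = 0.0306

CD = 0.0276 + 0.0481 × 0.25² = 0.0276 + 0.003006 = 0.0306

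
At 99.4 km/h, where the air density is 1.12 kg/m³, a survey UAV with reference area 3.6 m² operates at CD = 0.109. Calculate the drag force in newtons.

D = 168 N

Convert speed: v = 99.4 km/h ÷ 3.6 = 27.61 m/s.
D = ½ρv²S·CD = ½ × 1.12 × 27.61² × 3.6 × 0.109 = 168 N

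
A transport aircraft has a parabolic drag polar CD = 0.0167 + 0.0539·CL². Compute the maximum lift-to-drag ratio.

(L/D)max = 16.7

For CD = CD0 + K·CL², (L/D)max occurs at CL* = √(CD0/K) and equals 1/(2√(K·CD0)).
(L/D)max = 1/(2√(0.0539 × 0.0167)) = 1/(2 × 0.03) = 16.7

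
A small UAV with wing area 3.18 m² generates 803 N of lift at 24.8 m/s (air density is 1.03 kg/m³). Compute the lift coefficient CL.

CL = 0.797

From L = ½ρv²S·CL, rearranging gives CL = 2L/(ρv²S).
CL = 2 × 803 / (1.03 × 24.8² × 3.18) = 0.797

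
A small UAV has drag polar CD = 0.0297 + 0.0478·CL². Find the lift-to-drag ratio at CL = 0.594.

CD = 0.0297 + 0.0478 × 0.594² = 0.04657
L/D = CL/CD = 0.594 / 0.04657 = 12.8

L/D = 12.8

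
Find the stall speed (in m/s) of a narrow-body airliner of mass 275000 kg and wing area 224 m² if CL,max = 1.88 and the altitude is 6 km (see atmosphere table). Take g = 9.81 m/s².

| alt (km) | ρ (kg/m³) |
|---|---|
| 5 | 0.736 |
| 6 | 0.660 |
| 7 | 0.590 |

At 6 km, from the table: ρ = 0.660 kg/m³.
At stall, lift equals weight: L = W = m·g = 275000 × 9.81 = 2.698×10^6 N.
From L = ½ρV²S·CL,max = W: V_stall = √(2W/(ρSCL,max)) = √(2·2.698×10^6/(0.66·224·1.88))
V_stall = √19410 = 139 m/s

V_stall = 139 m/s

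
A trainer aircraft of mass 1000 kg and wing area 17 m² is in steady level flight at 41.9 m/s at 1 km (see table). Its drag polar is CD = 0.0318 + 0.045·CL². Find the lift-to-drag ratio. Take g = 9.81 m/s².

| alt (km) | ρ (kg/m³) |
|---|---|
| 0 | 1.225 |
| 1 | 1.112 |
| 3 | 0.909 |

At 1 km, from the table: ρ = 1.112 kg/m³.
In steady level flight, lift balances weight: W = mg = 1000 × 9.81 = 9810 N.
q = ½ρv² = ½ × 1.112 × 41.9² = 976.1 Pa.
CL = 2W/(ρv²S) = 2×9810/(1.112×41.9²×17) = 0.5912.
CD = 0.0318 + 0.045 × 0.5912² = 0.04753.
L/D = CL/CD = 0.5912 / 0.04753 = 12.4

L/D = 12.4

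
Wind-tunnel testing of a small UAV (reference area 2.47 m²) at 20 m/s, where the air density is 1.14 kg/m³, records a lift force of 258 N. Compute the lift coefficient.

From L = ½ρv²S·CL, rearranging gives CL = 2L/(ρv²S).
CL = 2 × 258 / (1.14 × 20² × 2.47) = 0.458

CL = 0.458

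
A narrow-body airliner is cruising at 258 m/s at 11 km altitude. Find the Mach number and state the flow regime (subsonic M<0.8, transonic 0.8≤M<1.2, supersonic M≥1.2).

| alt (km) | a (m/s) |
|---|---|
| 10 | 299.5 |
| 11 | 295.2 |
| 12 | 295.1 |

M = 0.874 (transonic)

At 11 km, from the table: a = 295.2 m/s.
M = v/a = 258 / 295.2 = 0.874
M = 0.874 → transonic.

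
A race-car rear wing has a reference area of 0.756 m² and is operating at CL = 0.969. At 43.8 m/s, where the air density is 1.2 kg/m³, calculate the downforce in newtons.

Dynamic pressure q = ½ρv² = ½ × 1.2 × 43.8² = 1151 Pa.
L = q·S·CL = 1151 × 0.756 × 0.969 = 843 N

L = 843 N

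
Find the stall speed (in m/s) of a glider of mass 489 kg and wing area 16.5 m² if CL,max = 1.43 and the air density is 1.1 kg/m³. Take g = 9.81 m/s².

At stall, lift equals weight: L = W = m·g = 489 × 9.81 = 4797 N.
V_stall = √(2W/(ρ·S·CL,max)) = √(2 × 4797 / (1.1 × 16.5 × 1.43))
V_stall = √369.7 = 19.2 m/s

V_stall = 19.2 m/s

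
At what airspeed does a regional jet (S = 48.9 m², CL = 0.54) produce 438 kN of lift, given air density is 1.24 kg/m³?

v = 164 m/s

L = ½ρv²S·CL ⇒ v = √(2L/(ρ·S·CL))
v = √(2 × 4.38×10^5 / (1.24 × 48.9 × 0.54)) = √26750 = 164 m/s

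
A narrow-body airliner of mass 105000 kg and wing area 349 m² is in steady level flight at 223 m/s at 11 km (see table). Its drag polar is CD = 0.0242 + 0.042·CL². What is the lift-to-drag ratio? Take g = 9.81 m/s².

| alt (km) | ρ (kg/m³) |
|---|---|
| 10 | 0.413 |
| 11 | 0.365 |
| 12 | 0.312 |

L/D = 11.4

At 11 km, from the table: ρ = 0.365 kg/m³.
Weight W = mg = 105000 × 9.81 = 1.03×10^6 N; in level flight L = W.
q = ½ρv² = ½ × 0.365 × 223² = 9076 Pa.
Required CL = L/(qS) = 1.03×10^6/(9076·349) = 0.3252.
CD = 0.0242 + 0.042 × 0.3252² = 0.02864.
L/D = CL/CD = 0.3252 / 0.02864 = 11.4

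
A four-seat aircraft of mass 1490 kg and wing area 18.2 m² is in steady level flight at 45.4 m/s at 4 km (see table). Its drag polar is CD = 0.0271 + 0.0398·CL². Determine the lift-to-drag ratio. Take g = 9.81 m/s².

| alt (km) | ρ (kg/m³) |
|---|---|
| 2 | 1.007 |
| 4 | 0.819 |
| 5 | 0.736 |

L/D = 15.1

At 4 km, from the table: ρ = 0.819 kg/m³.
In steady level flight, lift balances weight: W = mg = 1490 × 9.81 = 14617 N.
q = ½ρv² = ½ × 0.819 × 45.4² = 844 Pa.
CL = 2W/(ρv²S) = 2×14617/(0.819×45.4²×18.2) = 0.9515.
CD = 0.0271 + 0.0398 × 0.9515² = 0.06313.
L/D = CL/CD = 0.9515 / 0.06313 = 15.1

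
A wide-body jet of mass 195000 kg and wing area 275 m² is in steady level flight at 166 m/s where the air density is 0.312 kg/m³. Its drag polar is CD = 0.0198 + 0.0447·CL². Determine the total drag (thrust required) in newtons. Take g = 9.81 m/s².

In steady level flight, lift balances weight: W = mg = 195000 × 9.81 = 1.913×10^6 N.
Dynamic pressure q = 0.5 × 0.312 × 166² = 4299 Pa.
Required CL = L/(qS) = 1.913×10^6/(4299·275) = 1.618.
CD = 0.0198 + 0.0447 × 1.618² = 0.1368.
D = q·S·CD = 4299 × 275 × 0.1368 = 1.618×10^5 N

D = 1.62×10^5 N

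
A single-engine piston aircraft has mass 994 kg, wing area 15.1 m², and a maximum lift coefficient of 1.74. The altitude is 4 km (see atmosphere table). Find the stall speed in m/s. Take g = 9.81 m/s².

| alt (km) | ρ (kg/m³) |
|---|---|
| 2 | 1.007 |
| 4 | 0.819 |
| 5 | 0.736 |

V_stall = 30.1 m/s

At 4 km, from the table: ρ = 0.819 kg/m³.
Weight W = mg = 994 × 9.81 = 9751 N.
V_stall = √(2W/(ρ·S·CL,max)) = √(2 × 9751 / (0.819 × 15.1 × 1.74))
V_stall = √906.3 = 30.1 m/s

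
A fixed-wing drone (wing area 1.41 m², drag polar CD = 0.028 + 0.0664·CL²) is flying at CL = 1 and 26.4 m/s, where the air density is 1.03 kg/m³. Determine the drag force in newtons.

CD = 0.028 + 0.0664 × 1² = 0.0944
D = ½ρv²S·CD = ½ × 1.03 × 26.4² × 1.41 × 0.0944 = 47.8 N

D = 47.8 N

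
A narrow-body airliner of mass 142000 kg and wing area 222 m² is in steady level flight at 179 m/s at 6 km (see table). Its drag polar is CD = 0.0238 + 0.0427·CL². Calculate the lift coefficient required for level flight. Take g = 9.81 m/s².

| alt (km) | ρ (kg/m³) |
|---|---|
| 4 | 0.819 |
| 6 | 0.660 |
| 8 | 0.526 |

CL = 0.593

At 6 km, from the table: ρ = 0.660 kg/m³.
In steady level flight, lift balances weight: W = mg = 142000 × 9.81 = 1.393×10^6 N.
q = ½ρv² = ½ × 0.66 × 179² = 10570 Pa.
CL = 2W/(ρv²S) = 2×1.393×10^6/(0.66×179²×222) = 0.5935.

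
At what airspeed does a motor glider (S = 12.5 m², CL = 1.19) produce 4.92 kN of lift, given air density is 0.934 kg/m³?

v = 26.6 m/s

L = ½ρv²S·CL ⇒ v = √(2L/(ρ·S·CL))
v = √(2 × 4920 / (0.934 × 12.5 × 1.19)) = √708.3 = 26.6 m/s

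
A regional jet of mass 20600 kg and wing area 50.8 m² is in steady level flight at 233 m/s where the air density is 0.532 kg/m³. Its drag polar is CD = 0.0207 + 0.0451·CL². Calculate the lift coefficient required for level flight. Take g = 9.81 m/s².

In steady level flight, lift balances weight: W = mg = 20600 × 9.81 = 2.0209×10^5 N.
Dynamic pressure q = 0.5 × 0.532 × 233² = 14440 Pa.
CL = 2W/(ρv²S) = 2×2.0209×10^5/(0.532×233²×50.8) = 0.2755.

CL = 0.275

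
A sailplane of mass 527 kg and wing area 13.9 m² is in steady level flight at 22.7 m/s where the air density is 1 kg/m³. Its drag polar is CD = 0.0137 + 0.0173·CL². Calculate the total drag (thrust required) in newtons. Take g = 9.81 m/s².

In steady level flight, lift balances weight: W = mg = 527 × 9.81 = 5169.9 N.
Dynamic pressure q = 0.5 × 1 × 22.7² = 257.6 Pa.
CL = W/(q·S) = 5169.9 / (257.6 × 13.9) = 1.444.
CD = 0.0137 + 0.0173 × 1.444² = 0.04975.
D = q·S·CD = 257.6 × 13.9 × 0.04975 = 178.2 N

D = 178 N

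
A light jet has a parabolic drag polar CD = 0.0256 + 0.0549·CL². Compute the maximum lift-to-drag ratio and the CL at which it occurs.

For CD = CD0 + K·CL², (L/D)max occurs at CL* = √(CD0/K) and equals 1/(2√(K·CD0)).
(L/D)max = 1/(2√(0.0549 × 0.0256)) = 1/(2 × 0.03749) = 13.3
CL* = √(0.0256/0.0549) = 0.683

(L/D)max = 13.3, at CL = 0.683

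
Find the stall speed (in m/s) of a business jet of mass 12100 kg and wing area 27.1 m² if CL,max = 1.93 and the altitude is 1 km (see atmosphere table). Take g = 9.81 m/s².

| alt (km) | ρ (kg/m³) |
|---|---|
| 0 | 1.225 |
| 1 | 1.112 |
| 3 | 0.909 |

At 1 km, from the table: ρ = 1.112 kg/m³.
At stall, lift equals weight: L = W = m·g = 12100 × 9.81 = 1.187×10^5 N.
From L = ½ρV²S·CL,max = W: V_stall = √(2W/(ρSCL,max)) = √(2·1.187×10^5/(1.112·27.1·1.93))
V_stall = √4082 = 63.9 m/s

V_stall = 63.9 m/s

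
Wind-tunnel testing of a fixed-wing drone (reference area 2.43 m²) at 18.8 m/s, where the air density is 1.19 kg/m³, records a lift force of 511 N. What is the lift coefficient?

From L = ½ρv²S·CL, rearranging gives CL = 2L/(ρv²S).
CL = 2 × 511 / (1.19 × 18.8² × 2.43) = 1

CL = 1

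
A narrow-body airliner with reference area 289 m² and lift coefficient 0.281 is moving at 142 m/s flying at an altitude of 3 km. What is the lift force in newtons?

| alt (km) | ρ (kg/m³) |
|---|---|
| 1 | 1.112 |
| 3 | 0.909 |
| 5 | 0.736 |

L = 7.44×10^5 N

At 3 km, from the table: ρ = 0.909 kg/m³.
Dynamic pressure q = ½ρv² = ½ × 0.909 × 142² = 9165 Pa.
L = q·S·CL = 9165 × 289 × 0.281 = 7.44×10^5 N ≈ 744 kN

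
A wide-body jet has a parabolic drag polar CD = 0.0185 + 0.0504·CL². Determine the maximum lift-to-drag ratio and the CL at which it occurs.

(L/D)max = 16.4, at CL = 0.606

For CD = CD0 + K·CL², (L/D)max occurs at CL* = √(CD0/K) and equals 1/(2√(K·CD0)).
(L/D)max = 1/(2√(0.0504 × 0.0185)) = 1/(2 × 0.03054) = 16.4
CL* = √(0.0185/0.0504) = 0.606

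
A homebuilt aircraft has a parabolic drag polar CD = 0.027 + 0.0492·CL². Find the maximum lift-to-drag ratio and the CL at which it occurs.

For CD = CD0 + K·CL², (L/D)max occurs at CL* = √(CD0/K) and equals 1/(2√(K·CD0)).
(L/D)max = 1/(2√(0.0492 × 0.027)) = 1/(2 × 0.03645) = 13.7
CL* = √(0.027/0.0492) = 0.741

(L/D)max = 13.7, at CL = 0.741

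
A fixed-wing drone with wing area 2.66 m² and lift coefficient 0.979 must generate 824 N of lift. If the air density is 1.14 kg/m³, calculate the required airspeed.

L = ½ρv²S·CL ⇒ v = √(2L/(ρ·S·CL))
v = √(2 × 824 / (1.14 × 2.66 × 0.979)) = √555.1 = 23.6 m/s

v = 23.6 m/s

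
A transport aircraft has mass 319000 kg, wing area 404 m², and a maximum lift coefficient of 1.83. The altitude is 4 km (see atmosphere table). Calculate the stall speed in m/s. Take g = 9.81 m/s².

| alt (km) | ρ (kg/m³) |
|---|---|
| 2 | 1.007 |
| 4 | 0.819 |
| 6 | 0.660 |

At 4 km, from the table: ρ = 0.819 kg/m³.
At stall, lift equals weight: L = W = m·g = 319000 × 9.81 = 3.129×10^6 N.
From L = ½ρV²S·CL,max = W: V_stall = √(2W/(ρSCL,max)) = √(2·3.129×10^6/(0.819·404·1.83))
V_stall = √10340 = 102 m/s

V_stall = 102 m/s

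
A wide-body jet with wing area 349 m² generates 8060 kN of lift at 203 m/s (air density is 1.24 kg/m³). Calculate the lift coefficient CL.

CL = 0.904

From L = ½ρv²S·CL, rearranging gives CL = 2L/(ρv²S).
CL = 2 × 8.06×10^6 / (1.24 × 203² × 349) = 0.904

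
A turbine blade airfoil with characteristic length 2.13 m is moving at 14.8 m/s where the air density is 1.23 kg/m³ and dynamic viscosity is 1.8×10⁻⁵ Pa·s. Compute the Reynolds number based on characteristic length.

Re = 2.15×10^6

Re = ρ·v·c/μ = 1.23 × 14.8 × 2.13 / (1.8×10⁻⁵) = 2.15×10^6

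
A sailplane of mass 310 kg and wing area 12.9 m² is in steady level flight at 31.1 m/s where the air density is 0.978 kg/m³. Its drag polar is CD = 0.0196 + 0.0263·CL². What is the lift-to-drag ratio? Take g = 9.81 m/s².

Level flight ⇒ L = W = m·g = 310 × 9.81 = 3041.1 N.
Dynamic pressure q = 0.5 × 0.978 × 31.1² = 473 Pa.
Required CL = L/(qS) = 3041.1/(473·12.9) = 0.4984.
CD = 0.0196 + 0.0263 × 0.4984² = 0.02613.
L/D = CL/CD = 0.4984 / 0.02613 = 19.1

L/D = 19.1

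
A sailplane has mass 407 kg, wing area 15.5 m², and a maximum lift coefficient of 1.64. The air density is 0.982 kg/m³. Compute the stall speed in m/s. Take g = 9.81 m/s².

Stall occurs when L = W at CL,max. W = mg = 407 × 9.81 = 3993 N.
V_stall = √(2W/(ρ·S·CL,max)) = √(2 × 3993 / (0.982 × 15.5 × 1.64))
V_stall = √319.9 = 17.9 m/s

V_stall = 17.9 m/s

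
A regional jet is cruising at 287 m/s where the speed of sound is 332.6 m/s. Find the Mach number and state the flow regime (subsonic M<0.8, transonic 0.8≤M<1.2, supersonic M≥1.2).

M = 0.863 (transonic)

M = v/a = 287 / 332.6 = 0.863
M = 0.863 → transonic.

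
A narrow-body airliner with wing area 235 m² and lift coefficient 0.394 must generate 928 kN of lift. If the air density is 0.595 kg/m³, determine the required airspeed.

L = ½ρv²S·CL ⇒ v = √(2L/(ρ·S·CL))
v = √(2 × 9.28×10^5 / (0.595 × 235 × 0.394)) = √33690 = 184 m/s

v = 184 m/s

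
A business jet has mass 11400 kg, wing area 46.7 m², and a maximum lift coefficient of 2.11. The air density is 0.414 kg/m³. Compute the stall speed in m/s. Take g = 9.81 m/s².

Stall occurs when L = W at CL,max. W = mg = 11400 × 9.81 = 1.118×10^5 N.
V_stall = √(2W/(ρ·S·CL,max)) = √(2 × 1.118×10^5 / (0.414 × 46.7 × 2.11))
V_stall = √5483 = 74 m/s

V_stall = 74 m/s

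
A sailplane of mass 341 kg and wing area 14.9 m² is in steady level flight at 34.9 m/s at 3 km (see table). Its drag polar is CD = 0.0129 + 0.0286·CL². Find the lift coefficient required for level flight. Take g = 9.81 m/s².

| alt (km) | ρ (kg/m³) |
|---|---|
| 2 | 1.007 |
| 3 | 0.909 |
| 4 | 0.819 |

CL = 0.406

At 3 km, from the table: ρ = 0.909 kg/m³.
Weight W = mg = 341 × 9.81 = 3345.2 N; in level flight L = W.
Dynamic pressure q = 0.5 × 0.909 × 34.9² = 553.6 Pa.
Required CL = L/(qS) = 3345.2/(553.6·14.9) = 0.4056.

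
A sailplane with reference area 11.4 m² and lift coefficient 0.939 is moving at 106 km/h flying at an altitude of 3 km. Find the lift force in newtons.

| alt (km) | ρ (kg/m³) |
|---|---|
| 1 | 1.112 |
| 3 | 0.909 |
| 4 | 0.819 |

L = 4220 N

At 3 km, from the table: ρ = 0.909 kg/m³.
Convert speed: v = 106 km/h ÷ 3.6 = 29.44 m/s.
L = ½ρv²S·CL = ½ × 0.909 × 29.44² × 11.4 × 0.939 = 4220 N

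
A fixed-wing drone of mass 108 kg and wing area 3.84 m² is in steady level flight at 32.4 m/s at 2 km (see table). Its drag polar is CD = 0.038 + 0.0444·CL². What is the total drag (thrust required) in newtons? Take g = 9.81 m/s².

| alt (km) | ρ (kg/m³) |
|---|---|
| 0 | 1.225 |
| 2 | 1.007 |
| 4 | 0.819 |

D = 102 N

At 2 km, from the table: ρ = 1.007 kg/m³.
In steady level flight, lift balances weight: W = mg = 108 × 9.81 = 1059.5 N.
q = ½ρv² = ½ × 1.007 × 32.4² = 528.6 Pa.
Required CL = L/(qS) = 1059.5/(528.6·3.84) = 0.522.
CD = 0.038 + 0.0444 × 0.522² = 0.0501.
D = q·S·CD = 528.6 × 3.84 × 0.0501 = 101.7 N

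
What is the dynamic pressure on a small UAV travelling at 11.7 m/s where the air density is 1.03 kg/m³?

q = ½ρv² = ½ × 1.03 × 11.7² = 70.5 Pa

q = 70.5 Pa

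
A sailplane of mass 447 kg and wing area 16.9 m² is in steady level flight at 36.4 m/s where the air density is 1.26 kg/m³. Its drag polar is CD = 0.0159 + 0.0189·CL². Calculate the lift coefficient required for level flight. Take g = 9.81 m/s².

CL = 0.311

Level flight ⇒ L = W = m·g = 447 × 9.81 = 4385.1 N.
q = ½ρv² = ½ × 1.26 × 36.4² = 834.7 Pa.
Required CL = L/(qS) = 4385.1/(834.7·16.9) = 0.3108.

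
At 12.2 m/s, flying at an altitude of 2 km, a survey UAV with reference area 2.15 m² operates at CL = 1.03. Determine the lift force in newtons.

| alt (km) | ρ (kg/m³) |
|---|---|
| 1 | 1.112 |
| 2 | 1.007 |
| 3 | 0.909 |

L = 166 N

At 2 km, from the table: ρ = 1.007 kg/m³.
L = ½ρv²S·CL = ½ × 1.007 × 12.2² × 2.15 × 1.03 = 166 N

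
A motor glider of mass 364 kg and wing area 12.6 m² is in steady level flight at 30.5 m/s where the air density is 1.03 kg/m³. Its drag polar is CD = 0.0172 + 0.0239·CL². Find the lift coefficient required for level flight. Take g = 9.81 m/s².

CL = 0.592

In steady level flight, lift balances weight: W = mg = 364 × 9.81 = 3570.8 N.
q = ½ρv² = ½ × 1.03 × 30.5² = 479.1 Pa.
Required CL = L/(qS) = 3570.8/(479.1·12.6) = 0.5916.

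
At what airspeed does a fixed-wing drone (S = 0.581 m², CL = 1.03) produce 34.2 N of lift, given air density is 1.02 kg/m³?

v = 10.6 m/s

L = ½ρv²S·CL ⇒ v = √(2L/(ρ·S·CL))
v = √(2 × 34.2 / (1.02 × 0.581 × 1.03)) = √112.1 = 10.6 m/s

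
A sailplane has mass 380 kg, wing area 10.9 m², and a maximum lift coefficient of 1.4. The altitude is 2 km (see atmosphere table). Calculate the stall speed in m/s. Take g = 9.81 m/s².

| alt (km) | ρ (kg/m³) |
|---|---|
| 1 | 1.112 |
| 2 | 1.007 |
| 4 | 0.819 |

V_stall = 22 m/s

At 2 km, from the table: ρ = 1.007 kg/m³.
At stall, lift equals weight: L = W = m·g = 380 × 9.81 = 3728 N.
From L = ½ρV²S·CL,max = W: V_stall = √(2W/(ρSCL,max)) = √(2·3728/(1.007·10.9·1.4))
V_stall = √485.2 = 22 m/s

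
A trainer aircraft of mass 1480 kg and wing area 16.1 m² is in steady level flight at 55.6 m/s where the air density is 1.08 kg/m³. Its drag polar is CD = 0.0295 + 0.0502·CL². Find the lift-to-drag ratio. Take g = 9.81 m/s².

L/D = 12.2

In steady level flight, lift balances weight: W = mg = 1480 × 9.81 = 14519 N.
q = ½ρv² = ½ × 1.08 × 55.6² = 1669 Pa.
CL = 2W/(ρv²S) = 2×14519/(1.08×55.6²×16.1) = 0.5402.
CD = 0.0295 + 0.0502 × 0.5402² = 0.04415.
L/D = CL/CD = 0.5402 / 0.04415 = 12.2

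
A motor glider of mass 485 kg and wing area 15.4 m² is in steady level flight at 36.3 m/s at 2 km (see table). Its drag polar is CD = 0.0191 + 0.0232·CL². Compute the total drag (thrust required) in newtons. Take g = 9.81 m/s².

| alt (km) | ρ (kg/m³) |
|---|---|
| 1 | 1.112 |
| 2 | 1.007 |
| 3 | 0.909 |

D = 247 N

At 2 km, from the table: ρ = 1.007 kg/m³.
In steady level flight, lift balances weight: W = mg = 485 × 9.81 = 4757.9 N.
q = ½ρv² = ½ × 1.007 × 36.3² = 663.5 Pa.
CL = 2W/(ρv²S) = 2×4757.9/(1.007×36.3²×15.4) = 0.4657.
CD = 0.0191 + 0.0232 × 0.4657² = 0.02413.
D = q·S·CD = 663.5 × 15.4 × 0.02413 = 246.6 N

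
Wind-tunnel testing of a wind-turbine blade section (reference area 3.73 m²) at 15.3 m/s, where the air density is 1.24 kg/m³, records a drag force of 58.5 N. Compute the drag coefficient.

CD = 0.108

From D = ½ρv²S·CD, rearranging gives CD = 2D/(ρv²S).
CD = 2 × 58.5 / (1.24 × 15.3² × 3.73) = 0.108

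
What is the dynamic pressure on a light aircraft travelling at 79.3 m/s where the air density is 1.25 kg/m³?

q = ½ρv² = ½ × 1.25 × 79.3² = 3930 Pa

q = 3930 Pa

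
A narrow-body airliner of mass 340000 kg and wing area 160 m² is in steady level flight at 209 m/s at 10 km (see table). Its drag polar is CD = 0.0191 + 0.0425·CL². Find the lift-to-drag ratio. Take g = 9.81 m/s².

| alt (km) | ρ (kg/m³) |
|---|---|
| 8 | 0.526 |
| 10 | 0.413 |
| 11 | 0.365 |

L/D = 9.39

At 10 km, from the table: ρ = 0.413 kg/m³.
Weight W = mg = 340000 × 9.81 = 3.3354×10^6 N; in level flight L = W.
Dynamic pressure q = 0.5 × 0.413 × 209² = 9020 Pa.
Required CL = L/(qS) = 3.3354×10^6/(9020·160) = 2.311.
CD = 0.0191 + 0.0425 × 2.311² = 0.2461.
L/D = CL/CD = 2.311 / 0.2461 = 9.39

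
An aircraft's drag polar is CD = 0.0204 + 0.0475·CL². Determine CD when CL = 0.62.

CD = 0.0204 + 0.0475 × 0.62² = 0.0204 + 0.01826 = 0.0387

CD = 0.0387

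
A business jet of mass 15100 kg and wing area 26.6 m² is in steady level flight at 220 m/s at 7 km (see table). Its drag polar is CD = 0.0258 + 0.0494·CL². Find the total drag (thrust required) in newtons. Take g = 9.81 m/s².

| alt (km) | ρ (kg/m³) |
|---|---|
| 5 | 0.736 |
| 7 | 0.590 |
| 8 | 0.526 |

D = 12700 N

At 7 km, from the table: ρ = 0.590 kg/m³.
Weight W = mg = 15100 × 9.81 = 1.4813×10^5 N; in level flight L = W.
q = ½ρv² = ½ × 0.59 × 220² = 14280 Pa.
CL = W/(q·S) = 1.4813×10^5 / (14280 × 26.6) = 0.39.
CD = 0.0258 + 0.0494 × 0.39² = 0.03331.
D = q·S·CD = 14280 × 26.6 × 0.03331 = 12650 N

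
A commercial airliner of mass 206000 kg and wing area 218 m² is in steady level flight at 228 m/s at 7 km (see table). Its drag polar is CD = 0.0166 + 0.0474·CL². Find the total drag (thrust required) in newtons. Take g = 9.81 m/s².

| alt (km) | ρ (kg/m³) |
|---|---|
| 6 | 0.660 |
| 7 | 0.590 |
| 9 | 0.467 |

At 7 km, from the table: ρ = 0.590 kg/m³.
In steady level flight, lift balances weight: W = mg = 206000 × 9.81 = 2.0209×10^6 N.
Dynamic pressure q = 0.5 × 0.59 × 228² = 15340 Pa.
CL = W/(q·S) = 2.0209×10^6 / (15340 × 218) = 0.6045.
CD = 0.0166 + 0.0474 × 0.6045² = 0.03392.
D = q·S·CD = 15340 × 218 × 0.03392 = 1.134×10^5 N

D = 1.13×10^5 N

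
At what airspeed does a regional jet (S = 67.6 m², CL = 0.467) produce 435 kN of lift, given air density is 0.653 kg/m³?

L = ½ρv²S·CL ⇒ v = √(2L/(ρ·S·CL))
v = √(2 × 4.35×10^5 / (0.653 × 67.6 × 0.467)) = √42200 = 205 m/s

v = 205 m/s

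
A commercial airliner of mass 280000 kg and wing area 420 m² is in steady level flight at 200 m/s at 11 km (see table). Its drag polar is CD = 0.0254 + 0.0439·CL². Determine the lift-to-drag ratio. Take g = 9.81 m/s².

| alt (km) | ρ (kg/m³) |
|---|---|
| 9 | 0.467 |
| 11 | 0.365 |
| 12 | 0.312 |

At 11 km, from the table: ρ = 0.365 kg/m³.
Level flight ⇒ L = W = m·g = 280000 × 9.81 = 2.7468×10^6 N.
Dynamic pressure q = 0.5 × 0.365 × 200² = 7300 Pa.
CL = 2W/(ρv²S) = 2×2.7468×10^6/(0.365×200²×420) = 0.8959.
CD = 0.0254 + 0.0439 × 0.8959² = 0.06064.
L/D = CL/CD = 0.8959 / 0.06064 = 14.8

L/D = 14.8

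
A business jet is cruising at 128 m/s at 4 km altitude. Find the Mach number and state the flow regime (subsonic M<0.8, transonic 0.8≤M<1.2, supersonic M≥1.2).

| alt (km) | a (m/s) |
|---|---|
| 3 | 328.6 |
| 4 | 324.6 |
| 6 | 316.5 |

M = 0.394 (subsonic)

At 4 km, from the table: a = 324.6 m/s.
M = v/a = 128 / 324.6 = 0.394
M = 0.394 → subsonic.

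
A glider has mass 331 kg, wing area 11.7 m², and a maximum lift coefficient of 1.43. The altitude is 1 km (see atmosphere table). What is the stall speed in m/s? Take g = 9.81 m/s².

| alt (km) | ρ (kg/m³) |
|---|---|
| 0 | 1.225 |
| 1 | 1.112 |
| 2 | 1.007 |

At 1 km, from the table: ρ = 1.112 kg/m³.
Stall occurs when L = W at CL,max. W = mg = 331 × 9.81 = 3247 N.
V_stall = √(2W/(ρ·S·CL,max)) = √(2 × 3247 / (1.112 × 11.7 × 1.43))
V_stall = √349.1 = 18.7 m/s

V_stall = 18.7 m/s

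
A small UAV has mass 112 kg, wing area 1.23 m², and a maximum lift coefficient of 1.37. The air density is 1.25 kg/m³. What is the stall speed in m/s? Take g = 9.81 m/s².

Weight W = mg = 112 × 9.81 = 1099 N.
V_stall = √(2W/(ρ·S·CL,max)) = √(2 × 1099 / (1.25 × 1.23 × 1.37))
V_stall = √1043 = 32.3 m/s

V_stall = 32.3 m/s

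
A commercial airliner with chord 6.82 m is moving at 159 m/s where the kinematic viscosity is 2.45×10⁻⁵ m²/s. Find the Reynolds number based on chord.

Re = 4.43×10^7

Re = v·c/ν = 159 × 6.82 / (2.45×10⁻⁵) = 4.43×10^7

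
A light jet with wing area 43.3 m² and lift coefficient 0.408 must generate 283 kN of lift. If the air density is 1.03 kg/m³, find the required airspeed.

L = ½ρv²S·CL ⇒ v = √(2L/(ρ·S·CL))
v = √(2 × 2.83×10^5 / (1.03 × 43.3 × 0.408)) = √31110 = 176 m/s

v = 176 m/s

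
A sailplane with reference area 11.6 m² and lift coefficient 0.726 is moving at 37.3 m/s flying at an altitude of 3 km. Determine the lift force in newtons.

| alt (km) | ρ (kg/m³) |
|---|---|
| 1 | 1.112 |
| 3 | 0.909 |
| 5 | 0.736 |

At 3 km, from the table: ρ = 0.909 kg/m³.
Dynamic pressure q = ½ρv² = ½ × 0.909 × 37.3² = 632.3 Pa.
L = q·S·CL = 632.3 × 11.6 × 0.726 = 5330 N ≈ 5.33 kN

L = 5330 N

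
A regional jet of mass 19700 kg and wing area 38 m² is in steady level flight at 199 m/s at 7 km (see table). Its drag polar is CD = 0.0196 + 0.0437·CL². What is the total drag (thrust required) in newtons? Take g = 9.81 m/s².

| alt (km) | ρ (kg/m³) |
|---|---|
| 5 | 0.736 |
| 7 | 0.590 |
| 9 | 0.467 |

At 7 km, from the table: ρ = 0.590 kg/m³.
Level flight ⇒ L = W = m·g = 19700 × 9.81 = 1.9326×10^5 N.
Dynamic pressure q = 0.5 × 0.59 × 199² = 11680 Pa.
CL = 2W/(ρv²S) = 2×1.9326×10^5/(0.59×199²×38) = 0.4353.
CD = 0.0196 + 0.0437 × 0.4353² = 0.02788.
D = q·S·CD = 11680 × 38 × 0.02788 = 12380 N

D = 12400 N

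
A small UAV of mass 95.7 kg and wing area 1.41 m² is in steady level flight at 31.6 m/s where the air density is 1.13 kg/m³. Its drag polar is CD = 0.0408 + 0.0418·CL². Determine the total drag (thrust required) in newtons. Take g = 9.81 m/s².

In steady level flight, lift balances weight: W = mg = 95.7 × 9.81 = 938.82 N.
Dynamic pressure q = 0.5 × 1.13 × 31.6² = 564.2 Pa.
CL = 2W/(ρv²S) = 2×938.82/(1.13×31.6²×1.41) = 1.18.
CD = 0.0408 + 0.0418 × 1.18² = 0.09902.
D = q·S·CD = 564.2 × 1.41 × 0.09902 = 78.77 N

D = 78.8 N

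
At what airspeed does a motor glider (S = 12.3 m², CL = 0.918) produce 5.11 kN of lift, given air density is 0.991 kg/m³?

v = 30.2 m/s

L = ½ρv²S·CL ⇒ v = √(2L/(ρ·S·CL))
v = √(2 × 5110 / (0.991 × 12.3 × 0.918)) = √913.3 = 30.2 m/s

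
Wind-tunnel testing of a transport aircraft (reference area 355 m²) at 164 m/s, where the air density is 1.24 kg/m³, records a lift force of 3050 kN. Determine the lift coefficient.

From L = ½ρv²S·CL, rearranging gives CL = 2L/(ρv²S).
CL = 2 × 3.05×10^6 / (1.24 × 164² × 355) = 0.515

CL = 0.515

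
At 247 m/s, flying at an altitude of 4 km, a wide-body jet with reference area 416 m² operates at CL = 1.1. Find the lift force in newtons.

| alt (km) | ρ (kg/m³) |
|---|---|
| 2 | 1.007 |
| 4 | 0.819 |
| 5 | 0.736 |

At 4 km, from the table: ρ = 0.819 kg/m³.
Dynamic pressure q = ½ρv² = ½ × 0.819 × 247² = 24980 Pa.
L = q·S·CL = 24980 × 416 × 1.1 = 1.14×10^7 N ≈ 11400 kN

L = 1.14×10^7 N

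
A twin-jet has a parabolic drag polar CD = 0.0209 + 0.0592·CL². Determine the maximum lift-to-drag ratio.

For CD = CD0 + K·CL², (L/D)max occurs at CL* = √(CD0/K) and equals 1/(2√(K·CD0)).
(L/D)max = 1/(2√(0.0592 × 0.0209)) = 1/(2 × 0.03517) = 14.2

(L/D)max = 14.2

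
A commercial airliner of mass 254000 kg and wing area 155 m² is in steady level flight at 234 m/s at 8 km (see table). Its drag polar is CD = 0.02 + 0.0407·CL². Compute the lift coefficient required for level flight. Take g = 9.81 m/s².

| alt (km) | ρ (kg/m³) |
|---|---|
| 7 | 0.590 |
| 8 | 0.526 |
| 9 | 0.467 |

CL = 1.12

At 8 km, from the table: ρ = 0.526 kg/m³.
In steady level flight, lift balances weight: W = mg = 254000 × 9.81 = 2.4917×10^6 N.
Dynamic pressure q = 0.5 × 0.526 × 234² = 14400 Pa.
CL = 2W/(ρv²S) = 2×2.4917×10^6/(0.526×234²×155) = 1.116.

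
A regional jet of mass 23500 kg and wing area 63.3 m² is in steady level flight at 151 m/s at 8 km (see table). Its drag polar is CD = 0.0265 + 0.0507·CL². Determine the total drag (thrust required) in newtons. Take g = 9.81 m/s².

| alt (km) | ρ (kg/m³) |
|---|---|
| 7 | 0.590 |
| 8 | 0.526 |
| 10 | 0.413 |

D = 17200 N

At 8 km, from the table: ρ = 0.526 kg/m³.
In steady level flight, lift balances weight: W = mg = 23500 × 9.81 = 2.3054×10^5 N.
Dynamic pressure q = 0.5 × 0.526 × 151² = 5997 Pa.
CL = 2W/(ρv²S) = 2×2.3054×10^5/(0.526×151²×63.3) = 0.6073.
CD = 0.0265 + 0.0507 × 0.6073² = 0.0452.
D = q·S·CD = 5997 × 63.3 × 0.0452 = 17160 N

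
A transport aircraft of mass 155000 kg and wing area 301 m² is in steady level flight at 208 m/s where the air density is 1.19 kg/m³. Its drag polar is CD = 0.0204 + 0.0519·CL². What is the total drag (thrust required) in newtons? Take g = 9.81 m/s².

D = 1.74×10^5 N

Weight W = mg = 155000 × 9.81 = 1.5206×10^6 N; in level flight L = W.
q = ½ρv² = ½ × 1.19 × 208² = 25740 Pa.
Required CL = L/(qS) = 1.5206×10^6/(25740·301) = 0.1962.
CD = 0.0204 + 0.0519 × 0.1962² = 0.0224.
D = q·S·CD = 25740 × 301 × 0.0224 = 1.736×10^5 N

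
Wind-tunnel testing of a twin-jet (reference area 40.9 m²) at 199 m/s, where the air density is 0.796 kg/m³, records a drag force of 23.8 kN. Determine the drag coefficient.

CD = 0.0369

From D = ½ρv²S·CD, rearranging gives CD = 2D/(ρv²S).
CD = 2 × 23800 / (0.796 × 199² × 40.9) = 0.0369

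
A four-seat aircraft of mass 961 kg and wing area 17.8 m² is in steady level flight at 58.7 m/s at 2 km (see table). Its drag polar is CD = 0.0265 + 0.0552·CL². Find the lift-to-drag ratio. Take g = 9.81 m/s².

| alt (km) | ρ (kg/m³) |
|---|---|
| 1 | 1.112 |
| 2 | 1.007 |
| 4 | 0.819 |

At 2 km, from the table: ρ = 1.007 kg/m³.
In steady level flight, lift balances weight: W = mg = 961 × 9.81 = 9427.4 N.
Dynamic pressure q = 0.5 × 1.007 × 58.7² = 1735 Pa.
CL = 2W/(ρv²S) = 2×9427.4/(1.007×58.7²×17.8) = 0.3053.
CD = 0.0265 + 0.0552 × 0.3053² = 0.03164.
L/D = CL/CD = 0.3053 / 0.03164 = 9.65

L/D = 9.65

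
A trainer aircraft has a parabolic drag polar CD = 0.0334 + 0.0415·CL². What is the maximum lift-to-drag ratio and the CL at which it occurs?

(L/D)max = 13.4, at CL = 0.897

For CD = CD0 + K·CL², (L/D)max occurs at CL* = √(CD0/K) and equals 1/(2√(K·CD0)).
(L/D)max = 1/(2√(0.0415 × 0.0334)) = 1/(2 × 0.03723) = 13.4
CL* = √(0.0334/0.0415) = 0.897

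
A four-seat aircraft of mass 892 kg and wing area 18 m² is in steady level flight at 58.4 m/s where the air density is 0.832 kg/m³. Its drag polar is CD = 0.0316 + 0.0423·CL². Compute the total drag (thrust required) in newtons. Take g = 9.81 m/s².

D = 934 N

Level flight ⇒ L = W = m·g = 892 × 9.81 = 8750.5 N.
q = ½ρv² = ½ × 0.832 × 58.4² = 1419 Pa.
CL = 2W/(ρv²S) = 2×8750.5/(0.832×58.4²×18) = 0.3426.
CD = 0.0316 + 0.0423 × 0.3426² = 0.03657.
D = q·S·CD = 1419 × 18 × 0.03657 = 933.8 N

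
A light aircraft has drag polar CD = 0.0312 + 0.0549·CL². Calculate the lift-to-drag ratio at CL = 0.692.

L/D = 12

CD = 0.0312 + 0.0549 × 0.692² = 0.05749
L/D = CL/CD = 0.692 / 0.05749 = 12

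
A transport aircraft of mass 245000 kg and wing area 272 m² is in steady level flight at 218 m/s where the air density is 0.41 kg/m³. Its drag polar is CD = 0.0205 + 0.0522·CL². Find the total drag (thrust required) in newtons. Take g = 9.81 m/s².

Level flight ⇒ L = W = m·g = 245000 × 9.81 = 2.4034×10^6 N.
Dynamic pressure q = 0.5 × 0.41 × 218² = 9742 Pa.
Required CL = L/(qS) = 2.4034×10^6/(9742·272) = 0.907.
CD = 0.0205 + 0.0522 × 0.907² = 0.06344.
D = q·S·CD = 9742 × 272 × 0.06344 = 1.681×10^5 N

D = 1.68×10^5 N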